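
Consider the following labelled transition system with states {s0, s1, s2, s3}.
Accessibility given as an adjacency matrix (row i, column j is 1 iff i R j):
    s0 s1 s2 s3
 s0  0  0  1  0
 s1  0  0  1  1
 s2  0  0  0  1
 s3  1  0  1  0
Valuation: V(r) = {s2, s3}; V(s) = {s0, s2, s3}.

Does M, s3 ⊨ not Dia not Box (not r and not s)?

No

At s3: Dia not Box (not r and not s) is true, so not Dia not Box (not r and not s) is false.
  At s3: Dia not Box (not r and not s) requires not Box (not r and not s) at some successor in {s0, s2}.
    not Box (not r and not s) holds at s0, so Dia not Box (not r and not s) is true at s3.
      At s0: Box (not r and not s) is false, so not Box (not r and not s) is true.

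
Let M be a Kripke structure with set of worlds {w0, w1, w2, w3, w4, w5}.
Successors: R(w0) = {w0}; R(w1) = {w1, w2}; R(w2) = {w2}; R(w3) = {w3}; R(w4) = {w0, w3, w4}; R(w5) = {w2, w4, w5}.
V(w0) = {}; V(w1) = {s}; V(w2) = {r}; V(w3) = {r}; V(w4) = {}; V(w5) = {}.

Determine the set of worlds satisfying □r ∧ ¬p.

w2, w3

Let φ = □r ∧ ¬p. Evaluate φ at each world:
  w0 (successors {w0}): φ is false.
  w1 (successors {w1, w2}): φ is false.
  w2 (successors {w2}): φ is true.
  w3 (successors {w3}): φ is true.
  w4 (successors {w0, w3, w4}): φ is false.
  w5 (successors {w2, w4, w5}): φ is false.
For instance, at w0:
  At w0: □r is false, ¬p is true, so □r ∧ ¬p is false.
    At w0: □r requires r at every successor {w0}.
      r fails at w0, so □r is false at w0.
Satisfying worlds: {w2, w3}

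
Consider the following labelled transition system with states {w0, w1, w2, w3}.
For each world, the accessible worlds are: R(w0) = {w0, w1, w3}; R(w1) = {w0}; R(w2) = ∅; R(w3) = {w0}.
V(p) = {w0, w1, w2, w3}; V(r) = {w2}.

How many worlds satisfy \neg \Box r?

Let φ = \neg \Box r. Evaluate φ at each world:
  w0 (successors {w0, w1, w3}): φ is true.
  w1 (successors {w0}): φ is true.
  w2 (successors ∅): φ is false.
  w3 (successors {w0}): φ is true.
For instance, at w3:
  At w3: \Box r is false, so \neg \Box r is true.
    At w3: \Box r requires r at every successor {w0}.
      r fails at w0, so \Box r is false at w3.
Satisfying worlds: {w0, w1, w3}

3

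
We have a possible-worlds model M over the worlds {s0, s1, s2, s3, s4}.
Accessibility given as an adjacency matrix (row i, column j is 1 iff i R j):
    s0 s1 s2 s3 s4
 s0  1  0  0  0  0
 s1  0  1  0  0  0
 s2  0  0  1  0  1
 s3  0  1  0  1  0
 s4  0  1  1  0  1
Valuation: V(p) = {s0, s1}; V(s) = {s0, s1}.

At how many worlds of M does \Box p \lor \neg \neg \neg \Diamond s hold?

Let φ = \Box p \lor \neg \neg \neg \Diamond s. Evaluate φ at each world:
  s0 (successors {s0}): φ is true.
  s1 (successors {s1}): φ is true.
  s2 (successors {s2, s4}): φ is true.
  s3 (successors {s1, s3}): φ is false.
  s4 (successors {s1, s2, s4}): φ is false.
For instance, at s3:
  At s3: \Box p is false, \neg \neg \neg \Diamond s is false, so \Box p \lor \neg \neg \neg \Diamond s is false.
    At s3: \Box p requires p at every successor {s1, s3}.
      p fails at s3, so \Box p is false at s3.
    At s3: \neg \neg \Diamond s is true, so \neg \neg \neg \Diamond s is false.
      At s3: \neg \Diamond s is false, so \neg \neg \Diamond s is true.
Satisfying worlds: {s0, s1, s2}

3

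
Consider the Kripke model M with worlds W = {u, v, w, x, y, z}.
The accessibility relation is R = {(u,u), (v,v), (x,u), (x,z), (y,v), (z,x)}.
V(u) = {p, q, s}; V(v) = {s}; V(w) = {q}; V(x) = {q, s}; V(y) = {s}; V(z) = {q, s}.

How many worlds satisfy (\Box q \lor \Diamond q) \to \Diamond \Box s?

Let φ = (\Box q \lor \Diamond q) \to \Diamond \Box s. Evaluate φ at each world:
  u (successors {u}): φ is true.
  v (successors {v}): φ is true.
  w (successors ∅): φ is false.
  x (successors {u, z}): φ is true.
  y (successors {v}): φ is true.
  z (successors {x}): φ is true.
For instance, at z:
  At z: \Box q \lor \Diamond q is true, \Diamond \Box s is true, so (\Box q \lor \Diamond q) \to \Diamond \Box s is true.
    At z: \Box q is true, \Diamond q is true, so \Box q \lor \Diamond q is true.
      At z: \Box q requires q at every successor {x}.
        At x: q is true.
      So \Box q is true at z.
      At z: \Diamond q requires q at some successor in {x}.
        q holds at x, so \Diamond q is true at z.
    At z: \Diamond \Box s requires \Box s at some successor in {x}.
      \Box s holds at x, so \Diamond \Box s is true at z.
Satisfying worlds: {u, v, x, y, z}

5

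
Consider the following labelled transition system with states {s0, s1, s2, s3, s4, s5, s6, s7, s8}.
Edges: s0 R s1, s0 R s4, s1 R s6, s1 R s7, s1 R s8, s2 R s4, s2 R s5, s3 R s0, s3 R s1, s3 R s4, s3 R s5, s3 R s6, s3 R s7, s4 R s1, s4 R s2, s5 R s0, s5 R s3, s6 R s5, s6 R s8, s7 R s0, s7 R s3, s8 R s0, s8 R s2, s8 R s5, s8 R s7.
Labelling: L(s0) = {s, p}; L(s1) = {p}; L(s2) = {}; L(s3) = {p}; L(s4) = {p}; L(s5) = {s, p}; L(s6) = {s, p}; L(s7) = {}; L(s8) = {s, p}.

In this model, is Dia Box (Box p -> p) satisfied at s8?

At s8: Dia Box (Box p -> p) requires Box (Box p -> p) at some successor in {s0, s2, s5, s7}.
  Box (Box p -> p) holds at s0, so Dia Box (Box p -> p) is true at s8.
    At s0: Box (Box p -> p) requires Box p -> p at every successor {s1, s4}.
      At s1: Box p -> p is true.
      At s4: Box p -> p is true.
    So Box (Box p -> p) is true at s0.

Yes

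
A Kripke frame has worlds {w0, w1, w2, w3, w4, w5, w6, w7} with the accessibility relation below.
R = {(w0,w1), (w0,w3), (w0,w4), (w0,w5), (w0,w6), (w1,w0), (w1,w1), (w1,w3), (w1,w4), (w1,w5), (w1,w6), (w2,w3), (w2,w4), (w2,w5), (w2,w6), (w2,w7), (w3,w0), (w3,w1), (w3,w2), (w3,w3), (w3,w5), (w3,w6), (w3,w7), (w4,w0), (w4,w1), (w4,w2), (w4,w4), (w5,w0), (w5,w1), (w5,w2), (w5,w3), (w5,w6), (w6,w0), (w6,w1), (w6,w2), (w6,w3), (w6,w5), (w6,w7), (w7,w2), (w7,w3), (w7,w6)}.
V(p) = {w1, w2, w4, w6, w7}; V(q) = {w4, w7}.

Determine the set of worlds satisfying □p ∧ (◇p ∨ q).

Recall that □ψ holds at a world iff ψ holds at every accessible world, and ◇ψ holds iff ψ holds at some accessible world.
Let φ = □p ∧ (◇p ∨ q). Evaluate φ at each world:
  w0 (successors {w1, w3, w4, w5, w6}): φ is false.
  w1 (successors {w0, w1, w3, w4, w5, w6}): φ is false.
  w2 (successors {w3, w4, w5, w6, w7}): φ is false.
  w3 (successors {w0, w1, w2, w3, w5, w6, w7}): φ is false.
  w4 (successors {w0, w1, w2, w4}): φ is false.
  w5 (successors {w0, w1, w2, w3, w6}): φ is false.
  w6 (successors {w0, w1, w2, w3, w5, w7}): φ is false.
  w7 (successors {w2, w3, w6}): φ is false.
For instance, at w1:
  At w1: □p is false, ◇p ∨ q is true, so □p ∧ (◇p ∨ q) is false.
    At w1: □p requires p at every successor {w0, w1, w3, w4, w5, w6}.
      p fails at w0, so □p is false at w1.
    At w1: ◇p is true, q is false, so ◇p ∨ q is true.
      At w1: ◇p requires p at some successor in {w0, w1, w3, w4, w5, w6}.
        p holds at w1, so ◇p is true at w1.
Satisfying worlds: none.

none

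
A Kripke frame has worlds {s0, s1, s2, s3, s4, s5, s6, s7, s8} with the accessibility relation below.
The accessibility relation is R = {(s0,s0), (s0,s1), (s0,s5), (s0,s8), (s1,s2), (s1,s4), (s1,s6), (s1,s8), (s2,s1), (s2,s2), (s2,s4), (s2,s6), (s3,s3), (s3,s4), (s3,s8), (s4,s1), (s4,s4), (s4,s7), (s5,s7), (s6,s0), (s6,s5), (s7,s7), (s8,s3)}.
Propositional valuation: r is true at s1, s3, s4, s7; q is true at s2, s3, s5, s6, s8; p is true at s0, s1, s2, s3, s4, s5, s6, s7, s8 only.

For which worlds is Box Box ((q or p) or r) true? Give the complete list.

Let φ = Box Box ((q or p) or r). Evaluate φ at each world:
  s0 (successors {s0, s1, s5, s8}): φ is true.
  s1 (successors {s2, s4, s6, s8}): φ is true.
  s2 (successors {s1, s2, s4, s6}): φ is true.
  s3 (successors {s3, s4, s8}): φ is true.
  s4 (successors {s1, s4, s7}): φ is true.
  s5 (successors {s7}): φ is true.
  s6 (successors {s0, s5}): φ is true.
  s7 (successors {s7}): φ is true.
  s8 (successors {s3}): φ is true.
For instance, at s8:
  At s8: Box Box ((q or p) or r) requires Box ((q or p) or r) at every successor {s3}.
      At s3: Box ((q or p) or r) requires (q or p) or r at every successor {s3, s4, s8}.
        At s3: (q or p) or r is true.
        At s4: (q or p) or r is true.
        At s8: (q or p) or r is true.
      So Box ((q or p) or r) is true at s3.
  So Box Box ((q or p) or r) is true at s8.
Satisfying worlds: {s0, s1, s2, s3, s4, s5, s6, s7, s8}

s0, s1, s2, s3, s4, s5, s6, s7, s8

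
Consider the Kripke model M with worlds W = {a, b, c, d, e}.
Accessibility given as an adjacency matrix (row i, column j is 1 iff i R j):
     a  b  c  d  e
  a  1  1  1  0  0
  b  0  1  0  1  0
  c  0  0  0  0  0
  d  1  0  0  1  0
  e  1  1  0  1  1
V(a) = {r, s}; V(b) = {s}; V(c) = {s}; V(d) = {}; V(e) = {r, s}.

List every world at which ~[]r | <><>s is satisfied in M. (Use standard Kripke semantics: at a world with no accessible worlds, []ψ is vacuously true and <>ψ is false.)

Let φ = ~[]r | <><>s. Evaluate φ at each world:
  a (successors {a, b, c}): φ is true.
  b (successors {b, d}): φ is true.
  c (successors ∅): φ is false.
  d (successors {a, d}): φ is true.
  e (successors {a, b, d, e}): φ is true.
For instance, at e:
  At e: ~[]r is true, <><>s is true, so ~[]r | <><>s is true.
    At e: []r is false, so ~[]r is true.
      At e: []r requires r at every successor {a, b, d, e}.
        r fails at b, so []r is false at e.
    At e: <><>s requires <>s at some successor in {a, b, d, e}.
      <>s holds at a, so <><>s is true at e.
Satisfying worlds: {a, b, d, e}

a, b, d, e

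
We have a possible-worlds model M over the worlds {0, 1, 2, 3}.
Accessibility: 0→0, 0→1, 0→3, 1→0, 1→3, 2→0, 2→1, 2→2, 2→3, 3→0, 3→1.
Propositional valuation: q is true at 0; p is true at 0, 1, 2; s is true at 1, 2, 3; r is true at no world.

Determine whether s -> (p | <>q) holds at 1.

Recall that <>ψ holds at a world iff ψ holds at some accessible world.
At 1: s is true, p | <>q is true, so s -> (p | <>q) is true.
  At 1: p is true, <>q is true, so p | <>q is true.
    At 1: <>q requires q at some successor in {0, 3}.
      q holds at 0, so <>q is true at 1.

Yes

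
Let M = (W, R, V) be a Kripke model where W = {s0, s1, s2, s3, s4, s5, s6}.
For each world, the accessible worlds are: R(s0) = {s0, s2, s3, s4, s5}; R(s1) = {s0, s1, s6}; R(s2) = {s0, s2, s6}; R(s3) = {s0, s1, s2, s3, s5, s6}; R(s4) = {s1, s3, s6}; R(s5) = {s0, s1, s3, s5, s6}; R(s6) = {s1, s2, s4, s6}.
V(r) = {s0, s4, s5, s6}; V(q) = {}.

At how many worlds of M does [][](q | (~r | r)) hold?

Let φ = [][](q | (~r | r)). Evaluate φ at each world:
  s0 (successors {s0, s2, s3, s4, s5}): φ is true.
  s1 (successors {s0, s1, s6}): φ is true.
  s2 (successors {s0, s2, s6}): φ is true.
  s3 (successors {s0, s1, s2, s3, s5, s6}): φ is true.
  s4 (successors {s1, s3, s6}): φ is true.
  s5 (successors {s0, s1, s3, s5, s6}): φ is true.
  s6 (successors {s1, s2, s4, s6}): φ is true.
For instance, at s1:
  At s1: [][](q | (~r | r)) requires [](q | (~r | r)) at every successor {s0, s1, s6}.
      At s0: [](q | (~r | r)) requires q | (~r | r) at every successor {s0, s2, s3, s4, s5}.
        At s0: q | (~r | r) is true.
        At s2: q | (~r | r) is true.
        At s3: q | (~r | r) is true.
        At s4: q | (~r | r) is true.
        At s5: q | (~r | r) is true.
      So [](q | (~r | r)) is true at s0.
      At s1: [](q | (~r | r)) requires q | (~r | r) at every successor {s0, s1, s6}.
        At s0: q | (~r | r) is true.
        At s1: q | (~r | r) is true.
        At s6: q | (~r | r) is true.
      So [](q | (~r | r)) is true at s1.
      At s6: [](q | (~r | r)) requires q | (~r | r) at every successor {s1, s2, s4, s6}.
        At s1: q | (~r | r) is true.
        At s2: q | (~r | r) is true.
        At s4: q | (~r | r) is true.
        At s6: q | (~r | r) is true.
      So [](q | (~r | r)) is true at s6.
  So [][](q | (~r | r)) is true at s1.
Satisfying worlds: {s0, s1, s2, s3, s4, s5, s6}

7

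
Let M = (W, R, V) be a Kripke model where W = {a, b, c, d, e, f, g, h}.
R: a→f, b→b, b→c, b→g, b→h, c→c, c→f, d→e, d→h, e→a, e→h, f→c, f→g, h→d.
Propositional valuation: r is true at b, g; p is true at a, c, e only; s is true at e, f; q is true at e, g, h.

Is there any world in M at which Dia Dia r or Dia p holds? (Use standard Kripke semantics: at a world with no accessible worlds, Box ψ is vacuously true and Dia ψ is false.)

Let φ = Dia Dia r or Dia p. Evaluate φ at each world:
  a (successors {f}): φ is true.
  b (successors {b, c, g, h}): φ is true.
  c (successors {c, f}): φ is true.
  d (successors {e, h}): φ is true.
  e (successors {a, h}): φ is true.
  f (successors {c, g}): φ is true.
  g (successors ∅): φ is false.
  h (successors {d}): φ is false.
Detail at a (witness):
  At a: Dia Dia r is true, Dia p is false, so Dia Dia r or Dia p is true.
    At a: Dia Dia r requires Dia r at some successor in {f}.
      Dia r holds at f, so Dia Dia r is true at a.
    At a: Dia p requires p at some successor in {f}.
      At f: p is false.
    So Dia p is false at a.

Yes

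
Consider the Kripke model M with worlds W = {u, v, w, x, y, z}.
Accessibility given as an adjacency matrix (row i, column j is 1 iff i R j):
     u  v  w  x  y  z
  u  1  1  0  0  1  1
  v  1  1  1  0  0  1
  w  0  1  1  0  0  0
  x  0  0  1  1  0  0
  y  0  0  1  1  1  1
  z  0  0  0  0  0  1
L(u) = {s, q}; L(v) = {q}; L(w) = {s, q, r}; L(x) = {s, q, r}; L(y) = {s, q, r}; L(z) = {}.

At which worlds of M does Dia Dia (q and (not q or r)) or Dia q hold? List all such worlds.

u, v, w, x, y

Let φ = Dia Dia (q and (not q or r)) or Dia q. Evaluate φ at each world:
  u (successors {u, v, y, z}): φ is true.
  v (successors {u, v, w, z}): φ is true.
  w (successors {v, w}): φ is true.
  x (successors {w, x}): φ is true.
  y (successors {w, x, y, z}): φ is true.
  z (successors {z}): φ is false.
For instance, at z:
  At z: Dia Dia (q and (not q or r)) is false, Dia q is false, so Dia Dia (q and (not q or r)) or Dia q is false.
    At z: Dia Dia (q and (not q or r)) requires Dia (q and (not q or r)) at some successor in {z}.
      At z: Dia (q and (not q or r)) is false.
    So Dia Dia (q and (not q or r)) is false at z.
    At z: Dia q requires q at some successor in {z}.
      At z: q is false.
    So Dia q is false at z.
Satisfying worlds: {u, v, w, x, y}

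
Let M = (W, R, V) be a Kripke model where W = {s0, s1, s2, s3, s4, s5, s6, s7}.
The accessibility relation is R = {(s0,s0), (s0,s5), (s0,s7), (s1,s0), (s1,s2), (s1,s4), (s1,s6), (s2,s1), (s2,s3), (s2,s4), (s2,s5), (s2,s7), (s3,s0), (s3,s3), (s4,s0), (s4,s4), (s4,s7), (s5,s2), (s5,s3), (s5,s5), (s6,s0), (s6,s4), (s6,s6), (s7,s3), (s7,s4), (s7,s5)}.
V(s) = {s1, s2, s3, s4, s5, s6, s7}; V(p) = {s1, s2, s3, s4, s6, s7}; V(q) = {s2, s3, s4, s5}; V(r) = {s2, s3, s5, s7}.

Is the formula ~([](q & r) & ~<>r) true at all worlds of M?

Let φ = ~([](q & r) & ~<>r). Evaluate φ at each world:
  s0 (successors {s0, s5, s7}): φ is true.
  s1 (successors {s0, s2, s4, s6}): φ is true.
  s2 (successors {s1, s3, s4, s5, s7}): φ is true.
  s3 (successors {s0, s3}): φ is true.
  s4 (successors {s0, s4, s7}): φ is true.
  s5 (successors {s2, s3, s5}): φ is true.
  s6 (successors {s0, s4, s6}): φ is true.
  s7 (successors {s3, s4, s5}): φ is true.
For instance, at s0:
  At s0: [](q & r) & ~<>r is false, so ~([](q & r) & ~<>r) is true.
    At s0: [](q & r) is false, ~<>r is false, so [](q & r) & ~<>r is false.
      At s0: [](q & r) requires q & r at every successor {s0, s5, s7}.
        q & r fails at s0, so [](q & r) is false at s0.
      At s0: <>r is true, so ~<>r is false.

Yes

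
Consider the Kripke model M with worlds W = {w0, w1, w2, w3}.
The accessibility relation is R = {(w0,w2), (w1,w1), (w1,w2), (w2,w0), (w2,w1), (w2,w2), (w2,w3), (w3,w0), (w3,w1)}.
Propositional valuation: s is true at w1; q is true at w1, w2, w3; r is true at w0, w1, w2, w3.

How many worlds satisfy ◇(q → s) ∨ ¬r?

Let φ = ◇(q → s) ∨ ¬r. Evaluate φ at each world:
  w0 (successors {w2}): φ is false.
  w1 (successors {w1, w2}): φ is true.
  w2 (successors {w0, w1, w2, w3}): φ is true.
  w3 (successors {w0, w1}): φ is true.
For instance, at w0:
  At w0: ◇(q → s) is false, ¬r is false, so ◇(q → s) ∨ ¬r is false.
    At w0: ◇(q → s) requires q → s at some successor in {w2}.
      At w2: q → s is false.
    So ◇(q → s) is false at w0.
Satisfying worlds: {w1, w2, w3}

3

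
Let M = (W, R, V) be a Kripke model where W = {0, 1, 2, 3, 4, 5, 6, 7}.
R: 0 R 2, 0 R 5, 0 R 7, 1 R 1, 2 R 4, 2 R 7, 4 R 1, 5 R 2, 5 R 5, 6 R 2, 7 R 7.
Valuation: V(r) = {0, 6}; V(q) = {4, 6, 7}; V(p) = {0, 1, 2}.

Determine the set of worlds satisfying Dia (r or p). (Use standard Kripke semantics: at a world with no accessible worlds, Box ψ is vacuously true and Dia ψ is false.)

Let φ = Dia (r or p). Evaluate φ at each world:
  0 (successors {2, 5, 7}): φ is true.
  1 (successors {1}): φ is true.
  2 (successors {4, 7}): φ is false.
  3 (successors ∅): φ is false.
  4 (successors {1}): φ is true.
  5 (successors {2, 5}): φ is true.
  6 (successors {2}): φ is true.
  7 (successors {7}): φ is false.
For instance, at 1:
  At 1: Dia (r or p) requires r or p at some successor in {1}.
    r or p holds at 1, so Dia (r or p) is true at 1.
Satisfying worlds: {0, 1, 4, 5, 6}

0, 1, 4, 5, 6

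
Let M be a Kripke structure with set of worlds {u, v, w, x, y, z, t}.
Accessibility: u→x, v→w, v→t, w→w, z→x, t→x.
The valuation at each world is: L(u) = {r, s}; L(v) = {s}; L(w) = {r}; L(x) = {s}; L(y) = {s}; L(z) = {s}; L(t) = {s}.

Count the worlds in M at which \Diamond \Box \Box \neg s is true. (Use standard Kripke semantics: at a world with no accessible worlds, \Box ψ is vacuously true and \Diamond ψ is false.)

5

Let φ = \Diamond \Box \Box \neg s. Evaluate φ at each world:
  u (successors {x}): φ is true.
  v (successors {w, t}): φ is true.
  w (successors {w}): φ is true.
  x (successors ∅): φ is false.
  y (successors ∅): φ is false.
  z (successors {x}): φ is true.
  t (successors {x}): φ is true.
For instance, at t:
  At t: \Diamond \Box \Box \neg s requires \Box \Box \neg s at some successor in {x}.
    \Box \Box \neg s holds at x, so \Diamond \Box \Box \neg s is true at t.
      At x: no accessible worlds, so \Box \Box \neg s holds vacuously.
Satisfying worlds: {u, v, w, z, t}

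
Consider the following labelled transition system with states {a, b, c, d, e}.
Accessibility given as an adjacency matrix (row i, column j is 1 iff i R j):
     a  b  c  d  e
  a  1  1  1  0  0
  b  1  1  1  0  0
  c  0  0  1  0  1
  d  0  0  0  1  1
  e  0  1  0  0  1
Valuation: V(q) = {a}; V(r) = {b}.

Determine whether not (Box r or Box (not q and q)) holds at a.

At a: Box r or Box (not q and q) is false, so not (Box r or Box (not q and q)) is true.
  At a: Box r is false, Box (not q and q) is false, so Box r or Box (not q and q) is false.
    At a: Box r requires r at every successor {a, b, c}.
      r fails at a, so Box r is false at a.
    At a: Box (not q and q) requires not q and q at every successor {a, b, c}.
      not q and q fails at a, so Box (not q and q) is false at a.

Yes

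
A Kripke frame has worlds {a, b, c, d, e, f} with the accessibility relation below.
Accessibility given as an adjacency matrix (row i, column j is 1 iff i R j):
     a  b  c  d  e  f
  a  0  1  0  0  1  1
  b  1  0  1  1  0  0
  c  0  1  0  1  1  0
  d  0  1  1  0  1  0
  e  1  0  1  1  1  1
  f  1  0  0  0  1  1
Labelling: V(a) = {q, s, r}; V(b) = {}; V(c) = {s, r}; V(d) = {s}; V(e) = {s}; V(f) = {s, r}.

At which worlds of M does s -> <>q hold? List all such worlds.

b, e, f

Let φ = s -> <>q. Evaluate φ at each world:
  a (successors {b, e, f}): φ is false.
  b (successors {a, c, d}): φ is true.
  c (successors {b, d, e}): φ is false.
  d (successors {b, c, e}): φ is false.
  e (successors {a, c, d, e, f}): φ is true.
  f (successors {a, e, f}): φ is true.
For instance, at a:
  At a: s is true, <>q is false, so s -> <>q is false.
    At a: <>q requires q at some successor in {b, e, f}.
      At b: q is false.
      At e: q is false.
      At f: q is false.
    So <>q is false at a.
Satisfying worlds: {b, e, f}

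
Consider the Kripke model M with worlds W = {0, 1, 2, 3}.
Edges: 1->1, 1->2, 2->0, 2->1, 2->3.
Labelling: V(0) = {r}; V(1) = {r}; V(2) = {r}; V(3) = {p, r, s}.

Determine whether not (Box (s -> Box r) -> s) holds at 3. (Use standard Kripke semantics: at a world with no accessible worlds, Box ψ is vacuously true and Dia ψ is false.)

No

Recall that Box ψ holds at a world iff ψ holds at every accessible world, and Dia ψ holds iff ψ holds at some accessible world.
At 3: Box (s -> Box r) -> s is true, so not (Box (s -> Box r) -> s) is false.
  At 3: Box (s -> Box r) is true, s is true, so Box (s -> Box r) -> s is true.
    At 3: no accessible worlds, so Box (s -> Box r) holds vacuously.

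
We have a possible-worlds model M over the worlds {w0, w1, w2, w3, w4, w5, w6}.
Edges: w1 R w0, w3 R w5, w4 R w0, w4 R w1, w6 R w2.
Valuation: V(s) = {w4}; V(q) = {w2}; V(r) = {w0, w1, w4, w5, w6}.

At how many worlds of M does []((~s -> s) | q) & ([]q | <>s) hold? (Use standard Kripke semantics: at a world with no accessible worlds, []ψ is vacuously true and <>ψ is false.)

4

Recall that []ψ holds at a world iff ψ holds at every accessible world, and <>ψ holds iff ψ holds at some accessible world.
Let φ = []((~s -> s) | q) & ([]q | <>s). Evaluate φ at each world:
  w0 (successors ∅): φ is true.
  w1 (successors {w0}): φ is false.
  w2 (successors ∅): φ is true.
  w3 (successors {w5}): φ is false.
  w4 (successors {w0, w1}): φ is false.
  w5 (successors ∅): φ is true.
  w6 (successors {w2}): φ is true.
For instance, at w4:
  At w4: []((~s -> s) | q) is false, []q | <>s is false, so []((~s -> s) | q) & ([]q | <>s) is false.
    At w4: []((~s -> s) | q) requires (~s -> s) | q at every successor {w0, w1}.
      (~s -> s) | q fails at w0, so []((~s -> s) | q) is false at w4.
    At w4: []q is false, <>s is false, so []q | <>s is false.
      At w4: []q requires q at every successor {w0, w1}.
        q fails at w0, so []q is false at w4.
      At w4: <>s requires s at some successor in {w0, w1}.
        At w0: s is false.
        At w1: s is false.
      So <>s is false at w4.
Satisfying worlds: {w0, w2, w5, w6}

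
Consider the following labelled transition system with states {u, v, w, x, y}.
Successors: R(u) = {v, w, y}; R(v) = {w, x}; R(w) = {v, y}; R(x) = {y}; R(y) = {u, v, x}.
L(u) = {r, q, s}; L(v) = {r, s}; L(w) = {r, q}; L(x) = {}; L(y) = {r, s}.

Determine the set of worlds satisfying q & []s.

Recall that []ψ holds at a world iff ψ holds at every accessible world, and <>ψ holds iff ψ holds at some accessible world.
Let φ = q & []s. Evaluate φ at each world:
  u (successors {v, w, y}): φ is false.
  v (successors {w, x}): φ is false.
  w (successors {v, y}): φ is true.
  x (successors {y}): φ is false.
  y (successors {u, v, x}): φ is false.
For instance, at y:
  At y: q is false, []s is false, so q & []s is false.
    At y: []s requires s at every successor {u, v, x}.
      s fails at x, so []s is false at y.
Satisfying worlds: {w}

w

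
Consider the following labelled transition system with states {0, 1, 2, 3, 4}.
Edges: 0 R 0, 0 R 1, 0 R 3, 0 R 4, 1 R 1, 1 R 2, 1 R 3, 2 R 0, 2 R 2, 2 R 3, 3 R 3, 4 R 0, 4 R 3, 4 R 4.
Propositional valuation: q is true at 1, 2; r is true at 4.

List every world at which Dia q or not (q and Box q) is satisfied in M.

Recall that Box ψ holds at a world iff ψ holds at every accessible world, and Dia ψ holds iff ψ holds at some accessible world.
Let φ = Dia q or not (q and Box q). Evaluate φ at each world:
  0 (successors {0, 1, 3, 4}): φ is true.
  1 (successors {1, 2, 3}): φ is true.
  2 (successors {0, 2, 3}): φ is true.
  3 (successors {3}): φ is true.
  4 (successors {0, 3, 4}): φ is true.
For instance, at 0:
  At 0: Dia q is true, not (q and Box q) is true, so Dia q or not (q and Box q) is true.
    At 0: Dia q requires q at some successor in {0, 1, 3, 4}.
      q holds at 1, so Dia q is true at 0.
    At 0: q and Box q is false, so not (q and Box q) is true.
      At 0: q is false, Box q is false, so q and Box q is false.
Satisfying worlds: {0, 1, 2, 3, 4}

0, 1, 2, 3, 4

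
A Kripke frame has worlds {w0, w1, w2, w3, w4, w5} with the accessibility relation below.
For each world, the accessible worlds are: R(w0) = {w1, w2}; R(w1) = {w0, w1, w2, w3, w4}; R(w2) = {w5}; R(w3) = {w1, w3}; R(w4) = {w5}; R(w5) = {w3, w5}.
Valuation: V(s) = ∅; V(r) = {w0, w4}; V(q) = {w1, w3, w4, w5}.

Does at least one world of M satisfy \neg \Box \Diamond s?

Yes

Let φ = \neg \Box \Diamond s. Evaluate φ at each world:
  w0 (successors {w1, w2}): φ is true.
  w1 (successors {w0, w1, w2, w3, w4}): φ is true.
  w2 (successors {w5}): φ is true.
  w3 (successors {w1, w3}): φ is true.
  w4 (successors {w5}): φ is true.
  w5 (successors {w3, w5}): φ is true.
Detail at w0 (witness):
  At w0: \Box \Diamond s is false, so \neg \Box \Diamond s is true.
    At w0: \Box \Diamond s requires \Diamond s at every successor {w1, w2}.
      \Diamond s fails at w1, so \Box \Diamond s is false at w0.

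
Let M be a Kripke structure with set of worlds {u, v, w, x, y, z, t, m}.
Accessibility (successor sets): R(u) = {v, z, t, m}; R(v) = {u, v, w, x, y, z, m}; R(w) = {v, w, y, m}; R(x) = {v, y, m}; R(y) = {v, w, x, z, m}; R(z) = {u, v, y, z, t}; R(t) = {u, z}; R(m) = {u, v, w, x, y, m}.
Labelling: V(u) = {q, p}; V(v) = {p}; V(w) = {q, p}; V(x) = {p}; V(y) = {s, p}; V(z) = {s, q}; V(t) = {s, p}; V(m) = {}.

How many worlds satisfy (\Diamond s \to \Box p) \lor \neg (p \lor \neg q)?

1

Let φ = (\Diamond s \to \Box p) \lor \neg (p \lor \neg q). Evaluate φ at each world:
  u (successors {v, z, t, m}): φ is false.
  v (successors {u, v, w, x, y, z, m}): φ is false.
  w (successors {v, w, y, m}): φ is false.
  x (successors {v, y, m}): φ is false.
  y (successors {v, w, x, z, m}): φ is false.
  z (successors {u, v, y, z, t}): φ is true.
  t (successors {u, z}): φ is false.
  m (successors {u, v, w, x, y, m}): φ is false.
For instance, at z:
  At z: \Diamond s \to \Box p is false, \neg (p \lor \neg q) is true, so (\Diamond s \to \Box p) \lor \neg (p \lor \neg q) is true.
    At z: \Diamond s is true, \Box p is false, so \Diamond s \to \Box p is false.
      At z: \Diamond s requires s at some successor in {u, v, y, z, t}.
        s holds at y, so \Diamond s is true at z.
      At z: \Box p requires p at every successor {u, v, y, z, t}.
        p fails at z, so \Box p is false at z.
Satisfying worlds: {z}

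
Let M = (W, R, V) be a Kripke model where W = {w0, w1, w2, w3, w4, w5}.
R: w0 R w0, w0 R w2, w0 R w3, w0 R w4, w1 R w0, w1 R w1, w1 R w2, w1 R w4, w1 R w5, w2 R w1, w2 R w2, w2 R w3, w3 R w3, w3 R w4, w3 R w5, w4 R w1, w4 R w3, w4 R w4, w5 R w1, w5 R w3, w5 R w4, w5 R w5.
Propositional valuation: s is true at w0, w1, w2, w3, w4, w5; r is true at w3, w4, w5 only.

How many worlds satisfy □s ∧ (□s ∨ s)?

Let φ = □s ∧ (□s ∨ s). Evaluate φ at each world:
  w0 (successors {w0, w2, w3, w4}): φ is true.
  w1 (successors {w0, w1, w2, w4, w5}): φ is true.
  w2 (successors {w1, w2, w3}): φ is true.
  w3 (successors {w3, w4, w5}): φ is true.
  w4 (successors {w1, w3, w4}): φ is true.
  w5 (successors {w1, w3, w4, w5}): φ is true.
For instance, at w2:
  At w2: □s is true, □s ∨ s is true, so □s ∧ (□s ∨ s) is true.
    At w2: □s requires s at every successor {w1, w2, w3}.
      At w1: s is true.
      At w2: s is true.
      At w3: s is true.
    So □s is true at w2.
    At w2: □s is true, s is true, so □s ∨ s is true.
      At w2: □s requires s at every successor {w1, w2, w3}.
        At w1: s is true.
        At w2: s is true.
        At w3: s is true.
      So □s is true at w2.
Satisfying worlds: {w0, w1, w2, w3, w4, w5}

6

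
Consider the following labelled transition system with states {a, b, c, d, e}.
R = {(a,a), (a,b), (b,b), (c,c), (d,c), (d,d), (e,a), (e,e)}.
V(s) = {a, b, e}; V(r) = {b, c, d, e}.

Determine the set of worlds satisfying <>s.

Let φ = <>s. Evaluate φ at each world:
  a (successors {a, b}): φ is true.
  b (successors {b}): φ is true.
  c (successors {c}): φ is false.
  d (successors {c, d}): φ is false.
  e (successors {a, e}): φ is true.
For instance, at e:
  At e: <>s requires s at some successor in {a, e}.
    s holds at a, so <>s is true at e.
Satisfying worlds: {a, b, e}

a, b, e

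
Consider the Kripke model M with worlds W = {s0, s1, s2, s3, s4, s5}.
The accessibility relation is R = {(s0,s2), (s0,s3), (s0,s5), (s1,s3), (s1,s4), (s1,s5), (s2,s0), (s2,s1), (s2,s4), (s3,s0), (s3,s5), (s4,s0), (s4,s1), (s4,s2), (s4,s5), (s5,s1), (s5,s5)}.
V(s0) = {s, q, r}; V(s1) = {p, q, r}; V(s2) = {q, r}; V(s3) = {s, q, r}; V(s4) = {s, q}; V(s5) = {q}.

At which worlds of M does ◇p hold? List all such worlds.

Recall that ◇ψ holds at a world iff ψ holds at some accessible world.
Let φ = ◇p. Evaluate φ at each world:
  s0 (successors {s2, s3, s5}): φ is false.
  s1 (successors {s3, s4, s5}): φ is false.
  s2 (successors {s0, s1, s4}): φ is true.
  s3 (successors {s0, s5}): φ is false.
  s4 (successors {s0, s1, s2, s5}): φ is true.
  s5 (successors {s1, s5}): φ is true.
For instance, at s5:
  At s5: ◇p requires p at some successor in {s1, s5}.
    p holds at s1, so ◇p is true at s5.
Satisfying worlds: {s2, s4, s5}

s2, s4, s5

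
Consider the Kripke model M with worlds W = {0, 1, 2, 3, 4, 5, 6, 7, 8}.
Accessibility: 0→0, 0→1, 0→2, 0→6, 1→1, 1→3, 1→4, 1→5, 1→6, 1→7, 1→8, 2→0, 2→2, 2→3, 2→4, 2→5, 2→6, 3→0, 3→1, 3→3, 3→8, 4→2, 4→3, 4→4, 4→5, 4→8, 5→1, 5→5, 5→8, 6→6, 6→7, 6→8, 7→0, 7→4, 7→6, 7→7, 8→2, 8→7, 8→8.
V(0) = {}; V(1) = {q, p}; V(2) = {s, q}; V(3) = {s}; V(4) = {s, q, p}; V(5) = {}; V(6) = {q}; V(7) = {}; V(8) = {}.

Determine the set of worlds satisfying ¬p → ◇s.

Let φ = ¬p → ◇s. Evaluate φ at each world:
  0 (successors {0, 1, 2, 6}): φ is true.
  1 (successors {1, 3, 4, 5, 6, 7, 8}): φ is true.
  2 (successors {0, 2, 3, 4, 5, 6}): φ is true.
  3 (successors {0, 1, 3, 8}): φ is true.
  4 (successors {2, 3, 4, 5, 8}): φ is true.
  5 (successors {1, 5, 8}): φ is false.
  6 (successors {6, 7, 8}): φ is false.
  7 (successors {0, 4, 6, 7}): φ is true.
  8 (successors {2, 7, 8}): φ is true.
For instance, at 0:
  At 0: ¬p is true, ◇s is true, so ¬p → ◇s is true.
    At 0: ◇s requires s at some successor in {0, 1, 2, 6}.
      s holds at 2, so ◇s is true at 0.
Satisfying worlds: {0, 1, 2, 3, 4, 7, 8}

0, 1, 2, 3, 4, 7, 8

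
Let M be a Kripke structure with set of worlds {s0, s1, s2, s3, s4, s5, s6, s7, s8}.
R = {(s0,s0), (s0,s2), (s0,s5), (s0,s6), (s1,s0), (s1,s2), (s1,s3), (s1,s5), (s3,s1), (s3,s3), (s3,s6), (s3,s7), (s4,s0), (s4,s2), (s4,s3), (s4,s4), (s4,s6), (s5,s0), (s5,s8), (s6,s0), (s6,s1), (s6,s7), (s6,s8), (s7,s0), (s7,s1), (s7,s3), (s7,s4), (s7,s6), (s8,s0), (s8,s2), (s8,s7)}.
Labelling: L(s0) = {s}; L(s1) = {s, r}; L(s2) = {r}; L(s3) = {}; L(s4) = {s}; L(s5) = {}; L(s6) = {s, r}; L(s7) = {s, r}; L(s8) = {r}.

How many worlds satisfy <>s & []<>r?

4

Recall that []ψ holds at a world iff ψ holds at every accessible world, and <>ψ holds iff ψ holds at some accessible world.
Let φ = <>s & []<>r. Evaluate φ at each world:
  s0 (successors {s0, s2, s5, s6}): φ is false.
  s1 (successors {s0, s2, s3, s5}): φ is false.
  s2 (successors ∅): φ is false.
  s3 (successors {s1, s3, s6, s7}): φ is true.
  s4 (successors {s0, s2, s3, s4, s6}): φ is false.
  s5 (successors {s0, s8}): φ is true.
  s6 (successors {s0, s1, s7, s8}): φ is true.
  s7 (successors {s0, s1, s3, s4, s6}): φ is true.
  s8 (successors {s0, s2, s7}): φ is false.
For instance, at s4:
  At s4: <>s is true, []<>r is false, so <>s & []<>r is false.
    At s4: <>s requires s at some successor in {s0, s2, s3, s4, s6}.
      s holds at s0, so <>s is true at s4.
    At s4: []<>r requires <>r at every successor {s0, s2, s3, s4, s6}.
      <>r fails at s2, so []<>r is false at s4.
Satisfying worlds: {s3, s5, s6, s7}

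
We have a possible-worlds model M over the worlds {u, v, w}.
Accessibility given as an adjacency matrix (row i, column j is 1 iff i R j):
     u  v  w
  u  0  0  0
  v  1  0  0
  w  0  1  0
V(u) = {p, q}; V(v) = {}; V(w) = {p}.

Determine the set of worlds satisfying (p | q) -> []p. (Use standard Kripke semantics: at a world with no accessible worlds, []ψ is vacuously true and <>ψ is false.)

Recall that []ψ holds at a world iff ψ holds at every accessible world, and <>ψ holds iff ψ holds at some accessible world.
Let φ = (p | q) -> []p. Evaluate φ at each world:
  u (successors ∅): φ is true.
  v (successors {u}): φ is true.
  w (successors {v}): φ is false.
For instance, at v:
  At v: p | q is false, []p is true, so (p | q) -> []p is true.
    At v: []p requires p at every successor {u}.
      At u: p is true.
    So []p is true at v.
Satisfying worlds: {u, v}

u, v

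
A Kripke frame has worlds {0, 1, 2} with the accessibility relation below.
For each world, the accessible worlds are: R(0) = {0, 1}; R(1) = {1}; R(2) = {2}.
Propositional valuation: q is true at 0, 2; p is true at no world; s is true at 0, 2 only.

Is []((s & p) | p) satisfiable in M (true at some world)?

Recall that []ψ holds at a world iff ψ holds at every accessible world, and <>ψ holds iff ψ holds at some accessible world.
Let φ = []((s & p) | p). Evaluate φ at each world:
  0 (successors {0, 1}): φ is false.
  1 (successors {1}): φ is false.
  2 (successors {2}): φ is false.
For instance, at 0:
  At 0: []((s & p) | p) requires (s & p) | p at every successor {0, 1}.
    (s & p) | p fails at 0, so []((s & p) | p) is false at 0.

No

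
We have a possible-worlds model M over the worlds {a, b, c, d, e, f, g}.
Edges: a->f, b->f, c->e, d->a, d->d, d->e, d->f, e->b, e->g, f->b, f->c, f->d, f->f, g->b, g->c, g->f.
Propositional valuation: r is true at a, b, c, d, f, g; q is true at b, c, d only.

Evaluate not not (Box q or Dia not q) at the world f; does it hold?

Recall that Box ψ holds at a world iff ψ holds at every accessible world, and Dia ψ holds iff ψ holds at some accessible world.
At f: not (Box q or Dia not q) is false, so not not (Box q or Dia not q) is true.
  At f: Box q or Dia not q is true, so not (Box q or Dia not q) is false.
    At f: Box q is false, Dia not q is true, so Box q or Dia not q is true.
      At f: Box q requires q at every successor {b, c, d, f}.
        q fails at f, so Box q is false at f.
      At f: Dia not q requires not q at some successor in {b, c, d, f}.
        not q holds at f, so Dia not q is true at f.

Yes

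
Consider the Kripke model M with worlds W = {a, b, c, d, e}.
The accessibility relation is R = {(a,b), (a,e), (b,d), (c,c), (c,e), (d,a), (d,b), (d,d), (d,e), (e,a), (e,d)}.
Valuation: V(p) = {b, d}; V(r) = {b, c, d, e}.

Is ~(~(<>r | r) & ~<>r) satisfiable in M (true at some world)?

Yes

Let φ = ~(~(<>r | r) & ~<>r). Evaluate φ at each world:
  a (successors {b, e}): φ is true.
  b (successors {d}): φ is true.
  c (successors {c, e}): φ is true.
  d (successors {a, b, d, e}): φ is true.
  e (successors {a, d}): φ is true.
Detail at a (witness):
  At a: ~(<>r | r) & ~<>r is false, so ~(~(<>r | r) & ~<>r) is true.
    At a: ~(<>r | r) is false, ~<>r is false, so ~(<>r | r) & ~<>r is false.
      At a: <>r | r is true, so ~(<>r | r) is false.
      At a: <>r is true, so ~<>r is false.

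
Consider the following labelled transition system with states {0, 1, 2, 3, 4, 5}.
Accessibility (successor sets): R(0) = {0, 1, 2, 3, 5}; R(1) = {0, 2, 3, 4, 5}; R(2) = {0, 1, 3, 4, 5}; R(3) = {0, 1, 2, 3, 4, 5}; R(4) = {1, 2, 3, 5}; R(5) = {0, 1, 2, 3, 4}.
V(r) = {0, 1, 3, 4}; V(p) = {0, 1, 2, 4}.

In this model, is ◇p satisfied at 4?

Recall that ◇ψ holds at a world iff ψ holds at some accessible world.
At 4: ◇p requires p at some successor in {1, 2, 3, 5}.
  p holds at 1, so ◇p is true at 4.

Yes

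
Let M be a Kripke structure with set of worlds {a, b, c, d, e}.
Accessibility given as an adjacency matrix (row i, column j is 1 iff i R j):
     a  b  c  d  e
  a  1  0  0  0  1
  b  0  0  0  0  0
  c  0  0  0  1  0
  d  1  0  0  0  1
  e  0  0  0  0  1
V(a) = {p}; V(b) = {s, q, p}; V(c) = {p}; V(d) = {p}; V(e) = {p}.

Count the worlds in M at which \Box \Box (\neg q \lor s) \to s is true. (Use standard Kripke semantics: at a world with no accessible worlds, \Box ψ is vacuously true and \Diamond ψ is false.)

1

Let φ = \Box \Box (\neg q \lor s) \to s. Evaluate φ at each world:
  a (successors {a, e}): φ is false.
  b (successors ∅): φ is true.
  c (successors {d}): φ is false.
  d (successors {a, e}): φ is false.
  e (successors {e}): φ is false.
For instance, at a:
  At a: \Box \Box (\neg q \lor s) is true, s is false, so \Box \Box (\neg q \lor s) \to s is false.
    At a: \Box \Box (\neg q \lor s) requires \Box (\neg q \lor s) at every successor {a, e}.
      At a: \Box (\neg q \lor s) is true.
      At e: \Box (\neg q \lor s) is true.
    So \Box \Box (\neg q \lor s) is true at a.
Satisfying worlds: {b}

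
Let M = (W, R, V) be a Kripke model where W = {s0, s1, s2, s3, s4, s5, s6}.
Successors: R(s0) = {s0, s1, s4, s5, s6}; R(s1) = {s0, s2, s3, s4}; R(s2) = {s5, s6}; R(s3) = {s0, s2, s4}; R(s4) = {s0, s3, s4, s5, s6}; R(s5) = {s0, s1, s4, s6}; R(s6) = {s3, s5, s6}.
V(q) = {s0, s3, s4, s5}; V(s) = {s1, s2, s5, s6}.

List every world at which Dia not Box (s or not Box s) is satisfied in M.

Let φ = Dia not Box (s or not Box s). Evaluate φ at each world:
  s0 (successors {s0, s1, s4, s5, s6}): φ is false.
  s1 (successors {s0, s2, s3, s4}): φ is false.
  s2 (successors {s5, s6}): φ is false.
  s3 (successors {s0, s2, s4}): φ is false.
  s4 (successors {s0, s3, s4, s5, s6}): φ is false.
  s5 (successors {s0, s1, s4, s6}): φ is false.
  s6 (successors {s3, s5, s6}): φ is false.
For instance, at s4:
  At s4: Dia not Box (s or not Box s) requires not Box (s or not Box s) at some successor in {s0, s3, s4, s5, s6}.
    At s0: not Box (s or not Box s) is false.
    At s3: not Box (s or not Box s) is false.
    At s4: not Box (s or not Box s) is false.
    At s5: not Box (s or not Box s) is false.
    At s6: not Box (s or not Box s) is false.
  So Dia not Box (s or not Box s) is false at s4.
Satisfying worlds: none.

none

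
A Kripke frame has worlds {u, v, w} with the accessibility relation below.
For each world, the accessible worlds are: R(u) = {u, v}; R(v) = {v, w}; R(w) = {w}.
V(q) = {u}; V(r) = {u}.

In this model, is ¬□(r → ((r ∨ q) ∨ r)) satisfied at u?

Recall that □ψ holds at a world iff ψ holds at every accessible world, and ◇ψ holds iff ψ holds at some accessible world.
At u: □(r → ((r ∨ q) ∨ r)) is true, so ¬□(r → ((r ∨ q) ∨ r)) is false.
  At u: □(r → ((r ∨ q) ∨ r)) requires r → ((r ∨ q) ∨ r) at every successor {u, v}.
    At u: r → ((r ∨ q) ∨ r) is true.
    At v: r → ((r ∨ q) ∨ r) is true.
  So □(r → ((r ∨ q) ∨ r)) is true at u.

No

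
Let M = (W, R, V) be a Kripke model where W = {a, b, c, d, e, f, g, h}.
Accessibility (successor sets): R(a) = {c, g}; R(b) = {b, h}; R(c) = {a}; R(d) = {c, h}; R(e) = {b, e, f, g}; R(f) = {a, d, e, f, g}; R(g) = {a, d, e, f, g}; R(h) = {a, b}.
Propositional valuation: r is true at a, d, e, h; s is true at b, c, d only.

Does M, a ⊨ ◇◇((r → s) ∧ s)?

Yes

At a: ◇◇((r → s) ∧ s) requires ◇((r → s) ∧ s) at some successor in {c, g}.
  ◇((r → s) ∧ s) holds at g, so ◇◇((r → s) ∧ s) is true at a.
    At g: ◇((r → s) ∧ s) requires (r → s) ∧ s at some successor in {a, d, e, f, g}.
      (r → s) ∧ s holds at d, so ◇((r → s) ∧ s) is true at g.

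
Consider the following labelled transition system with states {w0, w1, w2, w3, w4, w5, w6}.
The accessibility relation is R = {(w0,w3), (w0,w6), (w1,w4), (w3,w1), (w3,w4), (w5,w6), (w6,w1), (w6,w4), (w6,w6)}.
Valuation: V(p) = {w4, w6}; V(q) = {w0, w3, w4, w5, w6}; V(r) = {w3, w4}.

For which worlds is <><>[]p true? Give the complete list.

Let φ = <><>[]p. Evaluate φ at each world:
  w0 (successors {w3, w6}): φ is true.
  w1 (successors {w4}): φ is false.
  w2 (successors ∅): φ is false.
  w3 (successors {w1, w4}): φ is true.
  w4 (successors ∅): φ is false.
  w5 (successors {w6}): φ is true.
  w6 (successors {w1, w4, w6}): φ is true.
For instance, at w3:
  At w3: <><>[]p requires <>[]p at some successor in {w1, w4}.
    <>[]p holds at w1, so <><>[]p is true at w3.
      At w1: <>[]p requires []p at some successor in {w4}.
        []p holds at w4, so <>[]p is true at w1.
Satisfying worlds: {w0, w3, w5, w6}

w0, w3, w5, w6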